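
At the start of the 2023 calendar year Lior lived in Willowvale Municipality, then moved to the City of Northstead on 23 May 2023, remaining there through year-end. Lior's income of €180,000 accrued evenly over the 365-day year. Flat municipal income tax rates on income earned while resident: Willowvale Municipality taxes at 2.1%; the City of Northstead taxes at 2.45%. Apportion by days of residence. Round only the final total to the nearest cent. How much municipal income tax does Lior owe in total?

Willowvale Municipality, 1 Jan – 22 May 2023: 142 days → €180,000 × 2.1% × 142/365 = €1,470.5753
The City of Northstead, 23 May – 31 Dec 2023: 223 days → €180,000 × 2.45% × 223/365 = €2,694.3288
Total = €4,164.9041

€4,164.90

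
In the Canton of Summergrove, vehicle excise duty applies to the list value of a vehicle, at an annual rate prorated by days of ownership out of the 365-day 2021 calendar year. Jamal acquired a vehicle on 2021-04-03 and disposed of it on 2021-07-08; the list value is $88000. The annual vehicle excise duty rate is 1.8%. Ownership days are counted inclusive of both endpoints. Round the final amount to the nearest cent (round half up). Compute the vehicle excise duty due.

Days held (2021-04-03 to 2021-07-08): 97 out of 365
Tax = $88000 × 1.8% × 97/365 = $420.9534

$420.95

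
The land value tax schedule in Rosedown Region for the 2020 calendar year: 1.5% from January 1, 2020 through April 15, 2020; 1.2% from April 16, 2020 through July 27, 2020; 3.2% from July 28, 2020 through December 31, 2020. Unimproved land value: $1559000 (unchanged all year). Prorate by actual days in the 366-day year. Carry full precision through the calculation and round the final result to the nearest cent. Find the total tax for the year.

January 1 – April 15, 2020: 106 days at 1.5% → $1559000 × 1.5% × 106/366 = $6772.7049
April 16 – July 27, 2020: 103 days at 1.2% → $1559000 × 1.2% × 103/366 = $5264.8197
July 28 – December 31, 2020: 157 days at 3.2% → $1559000 × 3.2% × 157/366 = $21400.0437
Total = $33437.5683

$33437.57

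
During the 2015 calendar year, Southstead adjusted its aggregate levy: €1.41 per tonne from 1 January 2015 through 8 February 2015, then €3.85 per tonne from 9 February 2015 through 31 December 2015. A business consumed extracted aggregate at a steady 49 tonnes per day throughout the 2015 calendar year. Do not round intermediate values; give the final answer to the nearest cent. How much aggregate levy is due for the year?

1 January – 8 February 2015: 39 days × 49 tonnes/day = 1,911 tonnes at €1.41/tonne → €2,694.51
9 February – 31 December 2015: 326 days × 49 tonnes/day = 15,974 tonnes at €3.85/tonne → €61,499.90

€64,194.41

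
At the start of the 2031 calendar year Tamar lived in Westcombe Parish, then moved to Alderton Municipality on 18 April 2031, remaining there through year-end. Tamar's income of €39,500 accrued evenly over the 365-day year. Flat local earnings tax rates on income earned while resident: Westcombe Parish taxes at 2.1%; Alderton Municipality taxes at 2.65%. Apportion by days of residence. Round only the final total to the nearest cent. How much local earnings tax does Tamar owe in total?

€983.06

Westcombe Parish, 1 January – 17 April 2031: 107 days → €39,500 × 2.1% × 107/365 = €243.1685
Alderton Municipality, 18 April – 31 December 2031: 258 days → €39,500 × 2.65% × 258/365 = €739.8945
Total = €983.0630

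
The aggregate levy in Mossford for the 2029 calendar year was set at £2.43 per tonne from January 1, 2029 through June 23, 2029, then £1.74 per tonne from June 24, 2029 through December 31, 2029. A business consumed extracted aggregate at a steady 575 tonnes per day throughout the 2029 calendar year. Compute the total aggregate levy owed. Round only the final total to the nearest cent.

£434,217.00

January 1 – June 23, 2029: 174 days × 575 tonnes/day = 100,050 tonnes at £2.43/tonne → £243,121.50
June 24 – December 31, 2029: 191 days × 575 tonnes/day = 109,825 tonnes at £1.74/tonne → £191,095.50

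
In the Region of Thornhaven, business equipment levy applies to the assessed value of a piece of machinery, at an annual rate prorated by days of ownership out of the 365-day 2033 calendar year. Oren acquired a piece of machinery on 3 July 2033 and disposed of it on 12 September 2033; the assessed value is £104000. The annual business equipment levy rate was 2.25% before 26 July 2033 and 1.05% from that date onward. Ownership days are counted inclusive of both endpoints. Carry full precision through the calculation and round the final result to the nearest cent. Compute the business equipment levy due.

3 July – 25 July 2033: 23 days at 2.25% → £104000 × 2.25% × 23/365 = £147.4521
26 July – 12 September 2033: 49 days at 1.05% → £104000 × 1.05% × 49/365 = £146.5973
Total = £294.0493

£294.05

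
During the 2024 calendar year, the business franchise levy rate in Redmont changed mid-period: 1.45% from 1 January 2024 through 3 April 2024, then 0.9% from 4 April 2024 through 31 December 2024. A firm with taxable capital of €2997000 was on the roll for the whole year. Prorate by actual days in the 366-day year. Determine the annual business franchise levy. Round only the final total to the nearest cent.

1 January – 3 April 2024: 94 days at 1.45% → €2997000 × 1.45% × 94/366 = €11160.9590
4 April – 31 December 2024: 272 days at 0.9% → €2997000 × 0.9% × 272/366 = €20045.5082
Total = €31206.4672

€31206.47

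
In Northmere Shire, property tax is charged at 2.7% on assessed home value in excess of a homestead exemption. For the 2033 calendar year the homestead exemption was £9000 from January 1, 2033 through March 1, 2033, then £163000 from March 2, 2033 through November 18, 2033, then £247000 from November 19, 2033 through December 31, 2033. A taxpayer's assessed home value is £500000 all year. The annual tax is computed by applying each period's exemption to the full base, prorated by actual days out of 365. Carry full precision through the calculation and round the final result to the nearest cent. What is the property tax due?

January 1 – March 1, 2033: 60 days, exemption £9000 → (£500000 − £9000) × 2.7% × 60/365 = £2179.2329
March 2 – November 18, 2033: 262 days, exemption £163000 → (£500000 − £163000) × 2.7% × 262/365 = £6531.3370
November 19 – December 31, 2033: 43 days, exemption £247000 → (£500000 − £247000) × 2.7% × 43/365 = £804.7479
Total = £9515.3178

£9515.32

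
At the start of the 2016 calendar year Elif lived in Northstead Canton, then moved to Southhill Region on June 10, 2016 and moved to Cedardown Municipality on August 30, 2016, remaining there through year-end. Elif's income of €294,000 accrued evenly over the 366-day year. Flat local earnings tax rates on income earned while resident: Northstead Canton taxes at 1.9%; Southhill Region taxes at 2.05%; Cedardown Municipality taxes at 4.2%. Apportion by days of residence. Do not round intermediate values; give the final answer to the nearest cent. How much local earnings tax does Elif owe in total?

€7,974.55

Northstead Canton, January 1 – June 9, 2016: 161 days → €294,000 × 1.9% × 161/366 = €2,457.2295
Southhill Region, June 10 – August 29, 2016: 81 days → €294,000 × 2.05% × 81/366 = €1,333.8443
Cedardown Municipality, August 30 – December 31, 2016: 124 days → €294,000 × 4.2% × 124/366 = €4,183.4754
Total = €7,974.5492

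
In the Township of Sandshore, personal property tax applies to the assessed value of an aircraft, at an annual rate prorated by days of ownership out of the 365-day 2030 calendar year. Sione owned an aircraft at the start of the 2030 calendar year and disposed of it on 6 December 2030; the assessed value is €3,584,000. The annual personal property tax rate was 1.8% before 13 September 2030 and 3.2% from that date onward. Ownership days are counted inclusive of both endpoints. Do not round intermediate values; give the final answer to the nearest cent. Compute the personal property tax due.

€71,778.19

1 January – 12 September 2030: 255 days at 1.8% → €3,584,000 × 1.8% × 255/365 = €45,070.0274
13 September – 6 December 2030: 85 days at 3.2% → €3,584,000 × 3.2% × 85/365 = €26,708.1644
Total = €71,778.1918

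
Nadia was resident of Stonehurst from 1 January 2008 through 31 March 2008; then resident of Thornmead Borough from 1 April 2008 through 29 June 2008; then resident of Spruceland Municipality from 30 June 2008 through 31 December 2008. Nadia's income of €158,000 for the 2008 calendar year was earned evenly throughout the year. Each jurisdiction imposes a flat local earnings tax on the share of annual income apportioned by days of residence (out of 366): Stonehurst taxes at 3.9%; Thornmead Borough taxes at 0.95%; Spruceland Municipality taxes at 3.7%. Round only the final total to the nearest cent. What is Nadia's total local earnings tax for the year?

€4,856.13

Stonehurst, 1 January – 31 March 2008: 91 days → €158,000 × 3.9% × 91/366 = €1,532.0820
Thornmead Borough, 1 April – 29 June 2008: 90 days → €158,000 × 0.95% × 90/366 = €369.0984
Spruceland Municipality, 30 June – 31 December 2008: 185 days → €158,000 × 3.7% × 185/366 = €2,954.9454
Total = €4,856.1257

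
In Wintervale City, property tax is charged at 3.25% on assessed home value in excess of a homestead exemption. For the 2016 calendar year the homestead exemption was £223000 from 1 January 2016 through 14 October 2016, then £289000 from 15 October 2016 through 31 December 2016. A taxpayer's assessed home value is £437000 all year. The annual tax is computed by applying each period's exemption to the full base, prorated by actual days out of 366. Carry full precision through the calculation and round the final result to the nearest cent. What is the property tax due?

£6497.87

1 January – 14 October 2016: 288 days, exemption £223000 → (£437000 − £223000) × 3.25% × 288/366 = £5472.7869
15 October – 31 December 2016: 78 days, exemption £289000 → (£437000 − £289000) × 3.25% × 78/366 = £1025.0820
Total = £6497.8689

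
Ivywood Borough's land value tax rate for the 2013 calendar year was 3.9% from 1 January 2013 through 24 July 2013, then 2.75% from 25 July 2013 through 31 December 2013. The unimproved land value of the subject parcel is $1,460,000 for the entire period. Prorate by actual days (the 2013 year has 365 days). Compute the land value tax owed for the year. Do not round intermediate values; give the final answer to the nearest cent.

$49,580.00

1 January – 24 July 2013: 205 days at 3.9% → $1,460,000 × 3.9% × 205/365 = $31,980.0000
25 July – 31 December 2013: 160 days at 2.75% → $1,460,000 × 2.75% × 160/365 = $17,600.0000
Total = $49,580.0000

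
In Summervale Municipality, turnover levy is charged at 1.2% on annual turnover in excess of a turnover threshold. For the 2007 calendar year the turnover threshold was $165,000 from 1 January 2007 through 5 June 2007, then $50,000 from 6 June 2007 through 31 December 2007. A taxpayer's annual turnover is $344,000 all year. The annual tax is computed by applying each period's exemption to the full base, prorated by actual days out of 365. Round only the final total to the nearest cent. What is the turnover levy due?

1 January – 5 June 2007: 156 days, exemption $165,000 → ($344,000 − $165,000) × 1.2% × 156/365 = $918.0493
6 June – 31 December 2007: 209 days, exemption $50,000 → ($344,000 − $50,000) × 1.2% × 209/365 = $2,020.1425
Total = $2,938.1918

$2,938.19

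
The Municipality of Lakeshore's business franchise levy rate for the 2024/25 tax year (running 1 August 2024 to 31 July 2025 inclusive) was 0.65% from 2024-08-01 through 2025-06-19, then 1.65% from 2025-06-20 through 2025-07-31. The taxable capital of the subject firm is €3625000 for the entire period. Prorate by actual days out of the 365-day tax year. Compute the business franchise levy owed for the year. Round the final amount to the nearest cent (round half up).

€27733.73

2024-08-01 to 2025-06-19: 323 days at 0.65% → €3625000 × 0.65% × 323/365 = €20851.1986
2025-06-20 to 2025-07-31: 42 days at 1.65% → €3625000 × 1.65% × 42/365 = €6882.5342
Total = €27733.7329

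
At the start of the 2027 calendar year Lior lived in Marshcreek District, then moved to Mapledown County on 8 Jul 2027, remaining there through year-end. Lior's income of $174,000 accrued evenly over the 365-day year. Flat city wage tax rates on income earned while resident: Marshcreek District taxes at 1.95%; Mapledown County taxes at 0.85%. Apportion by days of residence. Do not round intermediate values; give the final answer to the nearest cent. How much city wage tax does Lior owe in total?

$2,464.84

Marshcreek District, 1 Jan – 7 Jul 2027: 188 days → $174,000 × 1.95% × 188/365 = $1,747.6274
Mapledown County, 8 Jul – 31 Dec 2027: 177 days → $174,000 × 0.85% × 177/365 = $717.2137
Total = $2,464.8411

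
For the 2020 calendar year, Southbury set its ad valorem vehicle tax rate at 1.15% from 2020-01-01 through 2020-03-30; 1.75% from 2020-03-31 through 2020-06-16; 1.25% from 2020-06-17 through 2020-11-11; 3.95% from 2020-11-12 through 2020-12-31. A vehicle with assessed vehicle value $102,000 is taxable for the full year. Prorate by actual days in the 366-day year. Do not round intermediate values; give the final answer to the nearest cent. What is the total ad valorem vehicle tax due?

2020-01-01 to 2020-03-30: 90 days at 1.15% → $102,000 × 1.15% × 90/366 = $288.4426
2020-03-31 to 2020-06-16: 78 days at 1.75% → $102,000 × 1.75% × 78/366 = $380.4098
2020-06-17 to 2020-11-11: 148 days at 1.25% → $102,000 × 1.25% × 148/366 = $515.5738
2020-11-12 to 2020-12-31: 50 days at 3.95% → $102,000 × 3.95% × 50/366 = $550.4098
Total = $1,734.8361

$1,734.84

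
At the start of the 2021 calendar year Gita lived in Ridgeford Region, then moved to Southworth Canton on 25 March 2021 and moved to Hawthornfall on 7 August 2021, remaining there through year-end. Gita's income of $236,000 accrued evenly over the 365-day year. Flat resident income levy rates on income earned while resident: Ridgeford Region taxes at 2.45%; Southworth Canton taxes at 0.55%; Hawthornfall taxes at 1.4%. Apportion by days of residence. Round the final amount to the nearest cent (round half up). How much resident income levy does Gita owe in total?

$3,125.55

Ridgeford Region, 1 January – 24 March 2021: 83 days → $236,000 × 2.45% × 83/365 = $1,314.8110
Southworth Canton, 25 March – 6 August 2021: 135 days → $236,000 × 0.55% × 135/365 = $480.0822
Hawthornfall, 7 August – 31 December 2021: 147 days → $236,000 × 1.4% × 147/365 = $1,330.6521
Total = $3,125.5452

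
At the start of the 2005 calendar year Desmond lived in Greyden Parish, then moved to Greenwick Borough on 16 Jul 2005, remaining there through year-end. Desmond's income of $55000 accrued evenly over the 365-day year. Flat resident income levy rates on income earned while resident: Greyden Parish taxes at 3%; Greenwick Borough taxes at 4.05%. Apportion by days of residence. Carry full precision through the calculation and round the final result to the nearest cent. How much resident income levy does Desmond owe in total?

$1917.39

Greyden Parish, 1 Jan – 15 Jul 2005: 196 days → $55000 × 3% × 196/365 = $886.0274
Greenwick Borough, 16 Jul – 31 Dec 2005: 169 days → $55000 × 4.05% × 169/365 = $1031.3630
Total = $1917.3904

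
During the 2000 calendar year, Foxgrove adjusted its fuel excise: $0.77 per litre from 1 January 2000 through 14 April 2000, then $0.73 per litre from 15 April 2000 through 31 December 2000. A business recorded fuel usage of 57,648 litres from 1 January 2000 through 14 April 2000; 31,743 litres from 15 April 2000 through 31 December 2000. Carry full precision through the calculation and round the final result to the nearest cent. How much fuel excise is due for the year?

$67,561.35

1 January – 14 April 2000: 57,648 litres at $0.77/litre → $44,388.96
15 April – 31 December 2000: 31,743 litres at $0.73/litre → $23,172.39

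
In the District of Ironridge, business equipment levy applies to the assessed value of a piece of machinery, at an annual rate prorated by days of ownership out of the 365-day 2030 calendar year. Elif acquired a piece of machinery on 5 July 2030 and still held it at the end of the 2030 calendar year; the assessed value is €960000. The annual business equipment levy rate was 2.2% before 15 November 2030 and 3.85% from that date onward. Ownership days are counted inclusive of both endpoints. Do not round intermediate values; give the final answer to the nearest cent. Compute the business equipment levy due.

5 July – 14 November 2030: 133 days at 2.2% → €960000 × 2.2% × 133/365 = €7695.7808
15 November – 31 December 2030: 47 days at 3.85% → €960000 × 3.85% × 47/365 = €4759.2329
Total = €12455.0137

€12455.01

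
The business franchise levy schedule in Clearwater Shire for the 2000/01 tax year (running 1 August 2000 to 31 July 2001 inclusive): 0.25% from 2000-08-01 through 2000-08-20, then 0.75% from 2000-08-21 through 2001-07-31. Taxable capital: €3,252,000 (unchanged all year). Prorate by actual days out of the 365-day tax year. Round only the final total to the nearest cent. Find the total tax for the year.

2000-08-01 to 2000-08-20: 20 days at 0.25% → €3,252,000 × 0.25% × 20/365 = €445.4795
2000-08-21 to 2001-07-31: 345 days at 0.75% → €3,252,000 × 0.75% × 345/365 = €23,053.5616
Total = €23,499.0411

€23,499.04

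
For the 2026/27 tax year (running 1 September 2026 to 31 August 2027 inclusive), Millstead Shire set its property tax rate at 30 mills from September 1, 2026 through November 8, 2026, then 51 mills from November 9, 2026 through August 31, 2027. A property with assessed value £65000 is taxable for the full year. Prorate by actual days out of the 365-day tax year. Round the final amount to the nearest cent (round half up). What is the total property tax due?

September 1 – November 8, 2026: 69 days at 30 mills → £65000 × 3% × 69/365 = £368.6301
November 9, 2026 – August 31, 2027: 296 days at 51 mills → £65000 × 5.1% × 296/365 = £2688.3288
Total = £3056.9589

£3056.96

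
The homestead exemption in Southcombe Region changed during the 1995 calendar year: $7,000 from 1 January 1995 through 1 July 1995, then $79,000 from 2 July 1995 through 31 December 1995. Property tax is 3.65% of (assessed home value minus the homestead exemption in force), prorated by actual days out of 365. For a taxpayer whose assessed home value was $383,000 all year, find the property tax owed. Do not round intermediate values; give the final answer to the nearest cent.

1 January – 1 July 1995: 182 days, exemption $7,000 → ($383,000 − $7,000) × 3.65% × 182/365 = $6,843.2000
2 July – 31 December 1995: 183 days, exemption $79,000 → ($383,000 − $79,000) × 3.65% × 183/365 = $5,563.2000
Total = $12,406.4000

$12,406.40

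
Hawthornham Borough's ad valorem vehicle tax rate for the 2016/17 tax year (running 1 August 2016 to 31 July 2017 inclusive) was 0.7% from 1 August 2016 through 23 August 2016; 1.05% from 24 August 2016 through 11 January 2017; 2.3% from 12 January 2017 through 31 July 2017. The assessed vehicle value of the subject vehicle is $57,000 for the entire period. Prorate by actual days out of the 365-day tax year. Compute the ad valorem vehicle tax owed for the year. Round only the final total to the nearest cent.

$978.29

1 August – 23 August 2016: 23 days at 0.7% → $57,000 × 0.7% × 23/365 = $25.1425
24 August 2016 – 11 January 2017: 141 days at 1.05% → $57,000 × 1.05% × 141/365 = $231.2014
12 January – 31 July 2017: 201 days at 2.3% → $57,000 × 2.3% × 201/365 = $721.9479
Total = $978.2918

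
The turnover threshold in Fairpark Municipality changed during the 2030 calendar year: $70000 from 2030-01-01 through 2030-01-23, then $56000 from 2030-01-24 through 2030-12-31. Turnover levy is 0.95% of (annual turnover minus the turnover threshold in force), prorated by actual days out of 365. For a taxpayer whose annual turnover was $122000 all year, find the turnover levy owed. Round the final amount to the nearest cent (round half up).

2030-01-01 to 2030-01-23: 23 days, exemption $70000 → ($122000 − $70000) × 0.95% × 23/365 = $31.1288
2030-01-24 to 2030-12-31: 342 days, exemption $56000 → ($122000 − $56000) × 0.95% × 342/365 = $587.4904
Total = $618.6192

$618.62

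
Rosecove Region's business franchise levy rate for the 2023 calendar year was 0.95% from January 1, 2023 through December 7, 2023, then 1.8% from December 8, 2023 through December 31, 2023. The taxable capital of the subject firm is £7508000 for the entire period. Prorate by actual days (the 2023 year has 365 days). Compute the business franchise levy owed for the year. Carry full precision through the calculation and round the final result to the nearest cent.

January 1 – December 7, 2023: 341 days at 0.95% → £7508000 × 0.95% × 341/365 = £66636.0712
December 8 – December 31, 2023: 24 days at 1.8% → £7508000 × 1.8% × 24/365 = £8886.1808
Total = £75522.2521

£75522.25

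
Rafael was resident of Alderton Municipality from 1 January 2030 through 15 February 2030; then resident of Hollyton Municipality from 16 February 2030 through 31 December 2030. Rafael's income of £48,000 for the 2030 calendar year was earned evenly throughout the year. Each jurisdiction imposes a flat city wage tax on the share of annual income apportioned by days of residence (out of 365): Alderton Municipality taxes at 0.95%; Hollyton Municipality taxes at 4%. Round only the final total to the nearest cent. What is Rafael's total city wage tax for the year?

Alderton Municipality, 1 January – 15 February 2030: 46 days → £48,000 × 0.95% × 46/365 = £57.4685
Hollyton Municipality, 16 February – 31 December 2030: 319 days → £48,000 × 4% × 319/365 = £1,678.0274
Total = £1,735.4959

£1,735.50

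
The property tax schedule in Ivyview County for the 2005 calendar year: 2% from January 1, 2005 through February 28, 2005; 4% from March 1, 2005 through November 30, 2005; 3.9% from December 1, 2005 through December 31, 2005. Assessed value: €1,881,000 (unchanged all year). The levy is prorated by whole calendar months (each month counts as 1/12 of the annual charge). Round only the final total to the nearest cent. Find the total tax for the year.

January 1 – February 28, 2005: 2 months at 2% → €1,881,000 × 2% × 2/12 = €6,270.0000
March 1 – November 30, 2005: 9 months at 4% → €1,881,000 × 4% × 9/12 = €56,430.0000
December 1 – December 31, 2005: 1 month at 3.9% → €1,881,000 × 3.9% × 1/12 = €6,113.2500
Total = €68,813.2500

€68,813.25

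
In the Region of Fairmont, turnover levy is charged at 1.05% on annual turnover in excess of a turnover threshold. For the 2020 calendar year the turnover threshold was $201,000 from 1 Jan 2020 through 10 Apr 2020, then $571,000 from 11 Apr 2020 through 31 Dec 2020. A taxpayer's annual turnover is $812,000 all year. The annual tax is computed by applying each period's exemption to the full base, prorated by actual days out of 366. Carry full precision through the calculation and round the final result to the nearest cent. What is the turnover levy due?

1 Jan – 10 Apr 2020: 101 days, exemption $201,000 → ($812,000 − $201,000) × 1.05% × 101/366 = $1,770.3975
11 Apr – 31 Dec 2020: 265 days, exemption $571,000 → ($812,000 − $571,000) × 1.05% × 265/366 = $1,832.1926
Total = $3,602.5902

$3,602.59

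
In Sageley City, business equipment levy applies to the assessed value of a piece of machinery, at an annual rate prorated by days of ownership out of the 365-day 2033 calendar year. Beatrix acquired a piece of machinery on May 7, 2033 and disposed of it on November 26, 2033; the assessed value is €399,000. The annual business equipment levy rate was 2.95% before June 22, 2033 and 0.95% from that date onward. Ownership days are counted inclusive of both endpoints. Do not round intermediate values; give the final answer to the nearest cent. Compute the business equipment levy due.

€3,124.22

May 7 – June 21, 2033: 46 days at 2.95% → €399,000 × 2.95% × 46/365 = €1,483.4055
June 22 – November 26, 2033: 158 days at 0.95% → €399,000 × 0.95% × 158/365 = €1,640.8192
Total = €3,124.2247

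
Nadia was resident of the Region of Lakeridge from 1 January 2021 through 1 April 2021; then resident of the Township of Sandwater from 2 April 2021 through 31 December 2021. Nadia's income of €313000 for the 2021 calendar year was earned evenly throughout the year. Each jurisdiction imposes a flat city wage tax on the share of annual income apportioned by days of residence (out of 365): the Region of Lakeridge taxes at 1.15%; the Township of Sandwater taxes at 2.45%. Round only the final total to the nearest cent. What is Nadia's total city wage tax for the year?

€6654.04

The Region of Lakeridge, 1 January – 1 April 2021: 91 days → €313000 × 1.15% × 91/365 = €897.4096
The Township of Sandwater, 2 April – 31 December 2021: 274 days → €313000 × 2.45% × 274/365 = €5756.6274
Total = €6654.0370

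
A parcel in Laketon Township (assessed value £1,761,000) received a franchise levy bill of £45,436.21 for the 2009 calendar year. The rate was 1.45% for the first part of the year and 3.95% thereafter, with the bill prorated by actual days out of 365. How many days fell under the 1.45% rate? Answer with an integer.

Let d = days at the first rate; then 365 − d days at the second rate.
£1,761,000 × [1.45%·d + 3.95%·(365−d)] / 365 = £45,436.21
Solving gives d = 200, so the new rate took effect on July 20, 2009.

200 days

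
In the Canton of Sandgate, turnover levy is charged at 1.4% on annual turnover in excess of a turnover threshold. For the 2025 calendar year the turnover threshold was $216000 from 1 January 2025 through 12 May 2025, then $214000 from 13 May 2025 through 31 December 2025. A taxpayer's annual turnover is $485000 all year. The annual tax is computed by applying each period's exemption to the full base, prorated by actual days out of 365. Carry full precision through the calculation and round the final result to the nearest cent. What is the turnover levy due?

$3783.87

1 January – 12 May 2025: 132 days, exemption $216000 → ($485000 − $216000) × 1.4% × 132/365 = $1361.9507
13 May – 31 December 2025: 233 days, exemption $214000 → ($485000 − $214000) × 1.4% × 233/365 = $2421.9233
Total = $3783.8740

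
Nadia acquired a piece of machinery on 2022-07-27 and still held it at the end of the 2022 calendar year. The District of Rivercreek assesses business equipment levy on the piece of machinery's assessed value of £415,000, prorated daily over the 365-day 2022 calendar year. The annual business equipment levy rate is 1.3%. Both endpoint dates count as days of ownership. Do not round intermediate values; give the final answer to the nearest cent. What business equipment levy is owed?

Days held (2022-07-27 to 2022-12-31): 158 out of 365
Tax = £415,000 × 1.3% × 158/365 = £2,335.3699

£2,335.37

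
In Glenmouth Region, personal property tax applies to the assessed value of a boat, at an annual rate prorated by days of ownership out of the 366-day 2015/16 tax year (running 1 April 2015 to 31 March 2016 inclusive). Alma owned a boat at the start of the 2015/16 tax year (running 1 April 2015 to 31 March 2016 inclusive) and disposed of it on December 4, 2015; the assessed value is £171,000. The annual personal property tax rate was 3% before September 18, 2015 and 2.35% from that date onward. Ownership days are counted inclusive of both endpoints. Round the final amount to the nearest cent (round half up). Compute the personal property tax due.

April 1 – September 17, 2015: 170 days at 3% → £171,000 × 3% × 170/366 = £2,382.7869
September 18 – December 4, 2015: 78 days at 2.35% → £171,000 × 2.35% × 78/366 = £856.4016
Total = £3,239.1885

£3,239.19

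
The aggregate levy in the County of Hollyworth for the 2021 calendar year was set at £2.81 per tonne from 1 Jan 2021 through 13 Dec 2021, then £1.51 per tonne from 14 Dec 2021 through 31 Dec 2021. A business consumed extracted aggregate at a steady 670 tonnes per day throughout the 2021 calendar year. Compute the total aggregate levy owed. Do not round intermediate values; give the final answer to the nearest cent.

1 Jan – 13 Dec 2021: 347 days × 670 tonnes/day = 232,490 tonnes at £2.81/tonne → £653,296.90
14 Dec – 31 Dec 2021: 18 days × 670 tonnes/day = 12,060 tonnes at £1.51/tonne → £18,210.60

£671,507.50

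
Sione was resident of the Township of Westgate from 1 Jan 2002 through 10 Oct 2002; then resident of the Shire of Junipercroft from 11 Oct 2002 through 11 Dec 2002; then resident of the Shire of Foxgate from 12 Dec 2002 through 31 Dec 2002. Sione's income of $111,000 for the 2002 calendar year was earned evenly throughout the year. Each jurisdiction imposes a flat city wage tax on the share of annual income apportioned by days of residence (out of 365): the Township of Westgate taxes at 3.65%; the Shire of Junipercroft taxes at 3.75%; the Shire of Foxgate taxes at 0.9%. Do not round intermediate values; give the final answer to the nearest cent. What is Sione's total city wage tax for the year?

The Township of Westgate, 1 Jan – 10 Oct 2002: 283 days → $111,000 × 3.65% × 283/365 = $3,141.3000
The Shire of Junipercroft, 11 Oct – 11 Dec 2002: 62 days → $111,000 × 3.75% × 62/365 = $707.0548
The Shire of Foxgate, 12 Dec – 31 Dec 2002: 20 days → $111,000 × 0.9% × 20/365 = $54.7397
Total = $3,903.0945

$3,903.09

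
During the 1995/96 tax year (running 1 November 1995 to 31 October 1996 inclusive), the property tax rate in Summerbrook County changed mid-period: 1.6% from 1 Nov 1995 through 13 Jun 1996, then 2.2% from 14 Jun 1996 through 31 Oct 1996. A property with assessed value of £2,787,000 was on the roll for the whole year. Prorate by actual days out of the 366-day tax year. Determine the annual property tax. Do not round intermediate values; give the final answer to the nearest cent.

1 Nov 1995 – 13 Jun 1996: 226 days at 1.6% → £2,787,000 × 1.6% × 226/366 = £27,534.9508
14 Jun – 31 Oct 1996: 140 days at 2.2% → £2,787,000 × 2.2% × 140/366 = £23,453.4426
Total = £50,988.3934

£50,988.39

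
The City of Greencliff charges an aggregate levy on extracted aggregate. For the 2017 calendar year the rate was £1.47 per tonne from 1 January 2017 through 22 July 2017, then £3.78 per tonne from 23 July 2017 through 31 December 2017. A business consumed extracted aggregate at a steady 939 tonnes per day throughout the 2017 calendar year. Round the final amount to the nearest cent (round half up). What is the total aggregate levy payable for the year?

£855,213.03

1 January – 22 July 2017: 203 days × 939 tonnes/day = 190,617 tonnes at £1.47/tonne → £280,206.99
23 July – 31 December 2017: 162 days × 939 tonnes/day = 152,118 tonnes at £3.78/tonne → £575,006.04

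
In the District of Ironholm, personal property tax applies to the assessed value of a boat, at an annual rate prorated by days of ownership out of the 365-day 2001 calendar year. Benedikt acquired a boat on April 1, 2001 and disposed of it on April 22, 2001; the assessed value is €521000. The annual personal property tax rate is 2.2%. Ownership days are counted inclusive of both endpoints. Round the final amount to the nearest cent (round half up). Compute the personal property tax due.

Days held (April 1 – April 22, 2001): 22 out of 365
Tax = €521000 × 2.2% × 22/365 = €690.8603

€690.86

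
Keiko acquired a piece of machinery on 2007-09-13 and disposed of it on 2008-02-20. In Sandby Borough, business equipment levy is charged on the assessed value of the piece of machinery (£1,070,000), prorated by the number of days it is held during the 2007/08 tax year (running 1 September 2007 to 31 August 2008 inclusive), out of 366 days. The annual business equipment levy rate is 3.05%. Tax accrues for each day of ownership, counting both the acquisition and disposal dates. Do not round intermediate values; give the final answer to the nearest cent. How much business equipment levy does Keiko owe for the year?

Days held (2007-09-13 to 2008-02-20): 161 out of 366
Tax = £1,070,000 × 3.05% × 161/366 = £14,355.8333

£14,355.83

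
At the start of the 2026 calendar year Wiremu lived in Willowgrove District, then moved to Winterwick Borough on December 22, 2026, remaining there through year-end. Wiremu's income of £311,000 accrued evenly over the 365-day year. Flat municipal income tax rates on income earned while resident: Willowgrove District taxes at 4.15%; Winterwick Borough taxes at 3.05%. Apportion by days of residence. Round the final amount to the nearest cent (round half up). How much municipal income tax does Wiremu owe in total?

Willowgrove District, January 1 – December 21, 2026: 355 days → £311,000 × 4.15% × 355/365 = £12,552.8973
Winterwick Borough, December 22 – December 31, 2026: 10 days → £311,000 × 3.05% × 10/365 = £259.8767
Total = £12,812.7740

£12,812.77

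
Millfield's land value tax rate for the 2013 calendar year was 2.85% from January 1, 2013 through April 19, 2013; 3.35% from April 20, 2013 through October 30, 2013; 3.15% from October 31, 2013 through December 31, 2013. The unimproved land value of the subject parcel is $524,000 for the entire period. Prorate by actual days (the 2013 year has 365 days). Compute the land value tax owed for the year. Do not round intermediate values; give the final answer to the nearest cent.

January 1 – April 19, 2013: 109 days at 2.85% → $524,000 × 2.85% × 109/365 = $4,459.7425
April 20 – October 30, 2013: 194 days at 3.35% → $524,000 × 3.35% × 194/365 = $9,330.0712
October 31 – December 31, 2013: 62 days at 3.15% → $524,000 × 3.15% × 62/365 = $2,803.7589
Total = $16,593.5726

$16,593.57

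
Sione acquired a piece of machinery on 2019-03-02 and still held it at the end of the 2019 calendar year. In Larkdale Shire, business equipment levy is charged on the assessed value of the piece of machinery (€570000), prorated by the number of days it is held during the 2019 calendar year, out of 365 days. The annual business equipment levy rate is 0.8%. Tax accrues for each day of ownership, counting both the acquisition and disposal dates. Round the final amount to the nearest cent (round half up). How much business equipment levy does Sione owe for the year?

Days held (2019-03-02 to 2019-12-31): 305 out of 365
Tax = €570000 × 0.8% × 305/365 = €3810.4110

€3810.41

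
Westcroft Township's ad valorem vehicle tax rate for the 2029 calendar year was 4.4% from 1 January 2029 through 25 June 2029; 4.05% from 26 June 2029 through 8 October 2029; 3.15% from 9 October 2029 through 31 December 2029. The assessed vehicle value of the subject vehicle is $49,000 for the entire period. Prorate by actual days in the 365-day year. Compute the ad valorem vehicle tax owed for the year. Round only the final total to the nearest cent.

$1,965.71

1 January – 25 June 2029: 176 days at 4.4% → $49,000 × 4.4% × 176/365 = $1,039.6055
26 June – 8 October 2029: 105 days at 4.05% → $49,000 × 4.05% × 105/365 = $570.8836
9 October – 31 December 2029: 84 days at 3.15% → $49,000 × 3.15% × 84/365 = $355.2164
Total = $1,965.7055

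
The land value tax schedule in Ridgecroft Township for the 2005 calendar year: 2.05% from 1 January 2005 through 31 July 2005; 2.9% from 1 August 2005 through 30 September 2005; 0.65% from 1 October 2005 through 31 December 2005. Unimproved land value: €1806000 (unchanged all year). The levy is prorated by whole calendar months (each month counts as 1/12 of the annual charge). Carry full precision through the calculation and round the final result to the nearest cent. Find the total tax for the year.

€33260.50

1 January – 31 July 2005: 7 months at 2.05% → €1806000 × 2.05% × 7/12 = €21596.7500
1 August – 30 September 2005: 2 months at 2.9% → €1806000 × 2.9% × 2/12 = €8729.0000
1 October – 31 December 2005: 3 months at 0.65% → €1806000 × 0.65% × 3/12 = €2934.7500
Total = €33260.5000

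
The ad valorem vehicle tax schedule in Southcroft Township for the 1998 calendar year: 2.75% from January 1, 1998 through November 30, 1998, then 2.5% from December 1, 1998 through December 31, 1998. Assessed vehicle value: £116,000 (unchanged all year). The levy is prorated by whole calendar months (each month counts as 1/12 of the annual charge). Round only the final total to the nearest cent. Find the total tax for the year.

January 1 – November 30, 1998: 11 months at 2.75% → £116,000 × 2.75% × 11/12 = £2,924.1667
December 1 – December 31, 1998: 1 month at 2.5% → £116,000 × 2.5% × 1/12 = £241.6667
Total = £3,165.8333

£3,165.83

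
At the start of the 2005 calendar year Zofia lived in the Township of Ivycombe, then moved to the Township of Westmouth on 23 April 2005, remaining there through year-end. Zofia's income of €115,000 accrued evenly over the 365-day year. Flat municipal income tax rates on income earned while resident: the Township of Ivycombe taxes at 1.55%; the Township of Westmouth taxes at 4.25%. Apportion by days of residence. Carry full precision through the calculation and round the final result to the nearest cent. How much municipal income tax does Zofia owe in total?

€3,934.73

The Township of Ivycombe, 1 January – 22 April 2005: 112 days → €115,000 × 1.55% × 112/365 = €546.9589
The Township of Westmouth, 23 April – 31 December 2005: 253 days → €115,000 × 4.25% × 253/365 = €3,387.7740
Total = €3,934.7329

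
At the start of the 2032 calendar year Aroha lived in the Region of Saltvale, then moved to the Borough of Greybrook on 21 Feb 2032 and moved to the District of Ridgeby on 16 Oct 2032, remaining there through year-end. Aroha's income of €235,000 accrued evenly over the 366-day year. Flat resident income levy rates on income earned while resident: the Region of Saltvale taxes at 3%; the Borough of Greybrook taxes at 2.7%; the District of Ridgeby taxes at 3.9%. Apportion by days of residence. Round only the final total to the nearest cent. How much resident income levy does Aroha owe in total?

The Region of Saltvale, 1 Jan – 20 Feb 2032: 51 days → €235,000 × 3% × 51/366 = €982.3770
The Borough of Greybrook, 21 Feb – 15 Oct 2032: 238 days → €235,000 × 2.7% × 238/366 = €4,125.9836
The District of Ridgeby, 16 Oct – 31 Dec 2032: 77 days → €235,000 × 3.9% × 77/366 = €1,928.1557
Total = €7,036.5164

€7,036.52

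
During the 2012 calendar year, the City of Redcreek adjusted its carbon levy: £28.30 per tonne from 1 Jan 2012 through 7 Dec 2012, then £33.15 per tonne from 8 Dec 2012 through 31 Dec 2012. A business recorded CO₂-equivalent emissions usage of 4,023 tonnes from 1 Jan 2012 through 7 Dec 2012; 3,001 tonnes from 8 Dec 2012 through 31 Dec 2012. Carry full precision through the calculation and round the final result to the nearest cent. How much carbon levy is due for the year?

1 Jan – 7 Dec 2012: 4,023 tonnes at £28.30/tonne → £113,850.90
8 Dec – 31 Dec 2012: 3,001 tonnes at £33.15/tonne → £99,483.15

£213,334.05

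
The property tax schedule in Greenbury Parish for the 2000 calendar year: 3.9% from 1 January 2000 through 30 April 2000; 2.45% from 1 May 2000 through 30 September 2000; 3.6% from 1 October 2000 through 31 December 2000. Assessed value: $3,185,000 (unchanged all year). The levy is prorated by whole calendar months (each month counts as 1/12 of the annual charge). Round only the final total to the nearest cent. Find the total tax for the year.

$102,583.54

1 January – 30 April 2000: 4 months at 3.9% → $3,185,000 × 3.9% × 4/12 = $41,405.0000
1 May – 30 September 2000: 5 months at 2.45% → $3,185,000 × 2.45% × 5/12 = $32,513.5417
1 October – 31 December 2000: 3 months at 3.6% → $3,185,000 × 3.6% × 3/12 = $28,665.0000
Total = $102,583.5417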